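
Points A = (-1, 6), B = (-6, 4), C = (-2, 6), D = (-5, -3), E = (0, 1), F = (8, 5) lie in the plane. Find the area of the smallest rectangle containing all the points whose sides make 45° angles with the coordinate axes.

136.5

In coordinates u = x + y, v = x − y the rectangle is axis-aligned; the map (x,y)→(u,v) scales areas by 2.
u-values: 5, -2, 4, -8, 1, 13; range = 13 − (-8) = 21.
v-values: -7, -10, -8, -2, -1, 3; range = 3 − (-10) = 13.
Area = (21 × 13) / 2 = 136.5.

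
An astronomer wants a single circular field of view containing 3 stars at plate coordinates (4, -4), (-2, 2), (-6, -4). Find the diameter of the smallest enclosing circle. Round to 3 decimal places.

10.198

Call the three points A, B, C in the order given.
Side lengths²: AB² = 72, AC² = 100, BC² = 52.
Since AC² = 100 < 72 + 52 = 124, the triangle is acute, so the smallest enclosing circle is the circumcircle.
Circumcentre = (-1, -3), r² = 26.
Diameter = 2r = 2√26 ≈ 10.198.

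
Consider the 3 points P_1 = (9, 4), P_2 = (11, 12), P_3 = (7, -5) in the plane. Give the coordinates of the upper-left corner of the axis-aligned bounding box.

(7, 12)

x-range [7, 11], y-range [-5, 12].
The upper-left corner is (7, 12).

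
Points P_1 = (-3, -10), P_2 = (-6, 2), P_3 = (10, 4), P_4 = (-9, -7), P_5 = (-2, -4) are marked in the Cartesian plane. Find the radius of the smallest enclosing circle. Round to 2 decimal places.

10.98

The minimum enclosing circle of a finite set is fixed by two of the points (as a diameter) or three (as a circumcircle).
The farthest pair is P_3–P_4 with squared distance 482. The circle on this segment as diameter has centre (0.5, -1.5) and r² = 482/4 = 120.5.
Check P_1: distance² to centre = 84.5 ≤ 120.5, so it lies inside.
All remaining points lie in this disk, and no smaller disk contains both endpoints, so this is the minimum enclosing circle.
r = √(120.5) ≈ 10.98.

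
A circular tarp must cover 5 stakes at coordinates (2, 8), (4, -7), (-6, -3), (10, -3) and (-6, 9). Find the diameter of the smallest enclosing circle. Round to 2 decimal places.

20.01

By Welzl's lemma the MEC is supported by two points (diametrically opposite) or three points (on a circumcircle).
The minimum enclosing circle is determined by three boundary points: (4, -7), (10, -3), (-6, 9).
Their circumcentre is (31/17, 47/17) with r² = 28925/289.
The farthest remaining point (-6, -3) is at distance² 27293/289 ≤ 28925/289.
Diameter = 2r = 2√(28925/289) ≈ 20.01.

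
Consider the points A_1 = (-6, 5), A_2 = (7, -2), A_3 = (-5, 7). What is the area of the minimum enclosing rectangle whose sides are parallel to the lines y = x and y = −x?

In coordinates u = x + y, v = x − y the rectangle is axis-aligned; the map (x,y)→(u,v) scales areas by 2.
u-values: -1, 5, 2; range = 5 − (-1) = 6.
v-values: -11, 9, -12; range = 9 − (-12) = 21.
Area = (6 × 21) / 2 = 63.

63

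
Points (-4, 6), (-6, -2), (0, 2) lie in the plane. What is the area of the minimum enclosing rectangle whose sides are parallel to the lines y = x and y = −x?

In coordinates u = x + y, v = x − y the rectangle is axis-aligned; the map (x,y)→(u,v) scales areas by 2.
u-values: 2, -8, 2; range = 2 − (-8) = 10.
v-values: -10, -4, -2; range = -2 − (-10) = 8.
Area = (10 × 8) / 2 = 40.

40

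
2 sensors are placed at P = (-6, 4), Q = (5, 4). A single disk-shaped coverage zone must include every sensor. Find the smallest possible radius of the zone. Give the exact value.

5.5

The smallest circle enclosing two points has them as diameter endpoints.
Centre = midpoint = (-0.5, 4); r² = |PQ|²/4 = 121/4 = 30.25.
r = √(30.25) = 5.5.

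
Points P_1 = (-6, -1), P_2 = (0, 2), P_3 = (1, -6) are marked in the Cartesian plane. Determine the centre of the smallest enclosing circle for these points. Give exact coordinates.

Side lengths²: P_1P_2² = 45, P_1P_3² = 74, P_2P_3² = 65.
Since P_1P_3² = 74 < 65 + 45 = 110, the triangle is acute, so the smallest enclosing circle is the circumcircle.
Circumcentre = (-55/34, -77/34), r² = 12025/578.
Centre = (-55/34, -77/34).

(-55/34, -77/34)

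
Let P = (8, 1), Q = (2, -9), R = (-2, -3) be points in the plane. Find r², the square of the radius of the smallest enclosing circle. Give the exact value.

Side lengths²: PQ² = 136, PR² = 116, QR² = 52.
Since PQ² = 136 < 116 + 52 = 168, the triangle is acute, so the smallest enclosing circle is the circumcircle.
Circumcentre = (75/19, -64/19), r² = 12818/361.

12818/361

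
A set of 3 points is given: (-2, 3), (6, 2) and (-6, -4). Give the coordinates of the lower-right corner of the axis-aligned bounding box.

(6, -4)

x-range [-6, 6], y-range [-4, 3].
The lower-right corner is (6, -4).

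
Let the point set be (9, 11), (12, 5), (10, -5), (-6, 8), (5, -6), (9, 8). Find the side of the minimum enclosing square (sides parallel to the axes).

18

The bounding box has width 18 and height 17.
An axis-aligned square enclosing the set must have side ≥ max(width, height).
So the minimum side is max(18, 17) = 18.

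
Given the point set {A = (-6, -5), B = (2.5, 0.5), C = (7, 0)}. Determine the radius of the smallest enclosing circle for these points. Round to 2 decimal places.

Side lengths²: AB² = 102.5, AC² = 194, BC² = 20.5.
Since AC² = 194 ≥ 102.5 + 20.5 = 123, the angle opposite AC is not acute, so the smallest enclosing circle has AC as diameter.
Centre = midpoint of AC = (0.5, -2.5), r² = 194/4 = 48.5.
r = √(48.5) ≈ 6.96.

6.96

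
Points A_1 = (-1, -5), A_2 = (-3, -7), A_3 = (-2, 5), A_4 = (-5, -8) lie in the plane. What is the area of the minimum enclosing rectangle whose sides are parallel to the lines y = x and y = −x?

In coordinates u = x + y, v = x − y the rectangle is axis-aligned; the map (x,y)→(u,v) scales areas by 2.
u-values: -6, -10, 3, -13; range = 3 − (-13) = 16.
v-values: 4, 4, -7, 3; range = 4 − (-7) = 11.
Area = (16 × 11) / 2 = 88.

88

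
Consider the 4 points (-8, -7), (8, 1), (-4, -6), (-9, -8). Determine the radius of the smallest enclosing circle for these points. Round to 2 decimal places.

9.62

A smallest enclosing disk is always determined by at most three of the input points on its boundary.
The farthest pair is (8, 1)–(-9, -8) with squared distance 370. The circle on this segment as diameter has centre (-0.5, -3.5) and r² = 370/4 = 92.5.
Check (-8, -7): distance² to centre = 68.5 ≤ 92.5, so it lies inside.
All remaining points lie in this disk, and no smaller disk contains both endpoints, so this is the minimum enclosing circle.
r = √(92.5) ≈ 9.62.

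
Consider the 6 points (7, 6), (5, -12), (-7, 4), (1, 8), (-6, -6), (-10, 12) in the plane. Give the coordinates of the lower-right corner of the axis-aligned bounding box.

(7, -12)

x-range [-10, 7], y-range [-12, 12].
The lower-right corner is (7, -12).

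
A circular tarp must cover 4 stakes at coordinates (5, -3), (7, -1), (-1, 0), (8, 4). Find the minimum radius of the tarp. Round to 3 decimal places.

The minimum enclosing circle is determined by three boundary points: (5, -3), (-1, 0), (8, 4).
Their circumcentre is (123/34, 59/34) with r² = 14065/578.
The farthest remaining point (7, -1) is at distance² 10937/578 ≤ 14065/578.
r = √(14065/578) ≈ 4.933.

4.933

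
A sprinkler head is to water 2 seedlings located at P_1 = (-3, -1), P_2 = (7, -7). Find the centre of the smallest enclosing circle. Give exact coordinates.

(2, -4)

The smallest circle enclosing two points has them as diameter endpoints.
Centre = midpoint = (2, -4); r² = |P_1P_2|²/4 = 136/4 = 34.
Centre = (2, -4).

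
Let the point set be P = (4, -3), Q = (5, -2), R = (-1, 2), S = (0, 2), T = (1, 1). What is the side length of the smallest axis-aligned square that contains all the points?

6

The bounding box has width 6 and height 5.
An axis-aligned square enclosing the set must have side ≥ max(width, height).
So the minimum side is max(6, 5) = 6.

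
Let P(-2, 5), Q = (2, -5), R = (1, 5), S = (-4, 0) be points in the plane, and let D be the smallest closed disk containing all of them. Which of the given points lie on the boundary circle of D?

A smallest enclosing disk is always determined by at most three of the input points on its boundary.
The farthest pair is P–Q with squared distance 116. The circle on this segment as diameter has centre (0, 0) and r² = 116/4 = 29.
Check R: distance² to centre = 26 ≤ 29, so it lies inside.
All remaining points lie in this disk, and no smaller disk contains both endpoints, so this is the minimum enclosing circle.
The points at distance exactly r from the centre are P, Q — 2 points.

P, Q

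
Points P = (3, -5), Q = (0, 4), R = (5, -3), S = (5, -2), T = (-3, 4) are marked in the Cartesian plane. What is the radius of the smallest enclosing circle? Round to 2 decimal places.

5.42

A smallest enclosing disk is always determined by at most three of the input points on its boundary.
The minimum enclosing circle is determined by three boundary points: P, R, T.
Their circumcentre is (0.3, -0.3) with r² = 29.38.
The farthest remaining point S is at distance² 24.98 ≤ 29.38.
r = √(29.38) ≈ 5.42.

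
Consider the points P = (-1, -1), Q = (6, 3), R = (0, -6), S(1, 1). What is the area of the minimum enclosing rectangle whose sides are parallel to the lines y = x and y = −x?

In coordinates u = x + y, v = x − y the rectangle is axis-aligned; the map (x,y)→(u,v) scales areas by 2.
u-values: -2, 9, -6, 2; range = 9 − (-6) = 15.
v-values: 0, 3, 6, 0; range = 6 − 0 = 6.
Area = (15 × 6) / 2 = 45.

45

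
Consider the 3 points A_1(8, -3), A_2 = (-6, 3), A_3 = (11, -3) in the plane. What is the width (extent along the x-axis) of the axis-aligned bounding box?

17

max x = 11, min x = -6, so width = 17.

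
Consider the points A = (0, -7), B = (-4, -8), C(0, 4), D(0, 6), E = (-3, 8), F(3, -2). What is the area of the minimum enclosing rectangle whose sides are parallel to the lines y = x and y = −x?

In coordinates u = x + y, v = x − y the rectangle is axis-aligned; the map (x,y)→(u,v) scales areas by 2.
u-values: -7, -12, 4, 6, 5, 1; range = 6 − (-12) = 18.
v-values: 7, 4, -4, -6, -11, 5; range = 7 − (-11) = 18.
Area = (18 × 18) / 2 = 162.

162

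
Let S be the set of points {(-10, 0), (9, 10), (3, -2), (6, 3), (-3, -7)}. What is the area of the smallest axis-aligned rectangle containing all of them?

x ranges over [-10, 9], width 19.
y ranges over [-7, 10], height 17.
Area = 19 × 17 = 323.

323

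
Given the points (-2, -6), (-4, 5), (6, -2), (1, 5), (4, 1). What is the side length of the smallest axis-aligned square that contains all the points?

The bounding box has width 10 and height 11.
An axis-aligned square enclosing the set must have side ≥ max(width, height).
So the minimum side is max(10, 11) = 11.

11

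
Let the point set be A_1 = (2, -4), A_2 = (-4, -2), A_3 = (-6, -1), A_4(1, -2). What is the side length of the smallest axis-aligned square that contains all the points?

The bounding box has width 8 and height 3.
An axis-aligned square enclosing the set must have side ≥ max(width, height).
So the minimum side is max(8, 3) = 8.

8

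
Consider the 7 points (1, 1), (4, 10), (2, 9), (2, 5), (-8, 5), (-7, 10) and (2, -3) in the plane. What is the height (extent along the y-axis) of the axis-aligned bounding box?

13

max y = 10, min y = -3, so height = 13.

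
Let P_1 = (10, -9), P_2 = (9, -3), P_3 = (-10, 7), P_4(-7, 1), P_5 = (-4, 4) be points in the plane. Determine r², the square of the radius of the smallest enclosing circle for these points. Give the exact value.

164

A smallest enclosing disk is always determined by at most three of the input points on its boundary.
The farthest pair is P_1–P_3 with squared distance 656. The circle on this segment as diameter has centre (0, -1) and r² = 656/4 = 164.
Check P_2: distance² to centre = 85 ≤ 164, so it lies inside.
All remaining points lie in this disk, and no smaller disk contains both endpoints, so this is the minimum enclosing circle.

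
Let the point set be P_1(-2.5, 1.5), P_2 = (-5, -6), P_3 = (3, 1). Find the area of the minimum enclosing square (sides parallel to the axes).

64

The bounding box has width 8 and height 7.5.
An axis-aligned square enclosing the set must have side ≥ max(width, height).
So the minimum side is max(8, 7.5) = 8.
Area = 8² = 64.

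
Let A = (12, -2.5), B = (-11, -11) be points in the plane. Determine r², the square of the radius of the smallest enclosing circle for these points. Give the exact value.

The smallest circle enclosing two points has them as diameter endpoints.
Centre = midpoint = (0.5, -6.75); r² = |AB|²/4 = 601.25/4 = 150.3125.

150.3125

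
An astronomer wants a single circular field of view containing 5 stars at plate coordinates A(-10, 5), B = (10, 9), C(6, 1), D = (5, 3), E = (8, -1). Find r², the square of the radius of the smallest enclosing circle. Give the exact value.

The minimum enclosing circle of a finite set is fixed by two of the points (as a diameter) or three (as a circumcircle).
The minimum enclosing circle is determined by three boundary points: A, B, E.
Their circumcentre is (0.25, 5.75) with r² = 105.625.
The farthest remaining point C is at distance² 55.625 ≤ 105.625.

105.625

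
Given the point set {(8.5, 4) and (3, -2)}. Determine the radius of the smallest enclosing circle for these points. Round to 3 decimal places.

The smallest circle enclosing two points has them as diameter endpoints.
Centre = midpoint = (5.75, 1); r² = |(8.5, 4)−(3, -2)|²/4 = 66.25/4 = 16.5625.
r = √(16.5625) ≈ 4.070.

4.070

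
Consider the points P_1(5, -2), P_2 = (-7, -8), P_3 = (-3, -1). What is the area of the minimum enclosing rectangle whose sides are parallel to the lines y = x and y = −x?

In coordinates u = x + y, v = x − y the rectangle is axis-aligned; the map (x,y)→(u,v) scales areas by 2.
u-values: 3, -15, -4; range = 3 − (-15) = 18.
v-values: 7, 1, -2; range = 7 − (-2) = 9.
Area = (18 × 9) / 2 = 81.

81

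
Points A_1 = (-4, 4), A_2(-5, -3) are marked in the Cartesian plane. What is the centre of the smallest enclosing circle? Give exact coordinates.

The smallest circle enclosing two points has them as diameter endpoints.
Centre = midpoint = (-4.5, 0.5); r² = |A_1A_2|²/4 = 50/4 = 12.5.
Centre = (-4.5, 0.5).

(-4.5, 0.5)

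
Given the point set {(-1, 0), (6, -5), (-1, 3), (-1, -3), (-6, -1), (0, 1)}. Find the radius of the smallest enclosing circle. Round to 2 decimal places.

6.32

The farthest pair is (6, -5)–(-6, -1) with squared distance 160. The circle on this segment as diameter has centre (0, -3) and r² = 160/4 = 40.
Check (-1, 0): distance² to centre = 10 ≤ 40, so it lies inside.
All remaining points lie in this disk, and no smaller disk contains both endpoints, so this is the minimum enclosing circle.
r = √40 ≈ 6.32.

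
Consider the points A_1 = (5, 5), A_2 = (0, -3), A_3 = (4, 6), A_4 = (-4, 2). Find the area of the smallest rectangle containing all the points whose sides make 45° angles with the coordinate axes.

58.5

In coordinates u = x + y, v = x − y the rectangle is axis-aligned; the map (x,y)→(u,v) scales areas by 2.
u-values: 10, -3, 10, -2; range = 10 − (-3) = 13.
v-values: 0, 3, -2, -6; range = 3 − (-6) = 9.
Area = (13 × 9) / 2 = 58.5.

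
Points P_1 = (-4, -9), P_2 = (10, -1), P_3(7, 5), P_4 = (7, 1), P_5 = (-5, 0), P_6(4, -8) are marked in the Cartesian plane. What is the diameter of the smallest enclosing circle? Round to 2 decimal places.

17.80

A smallest enclosing disk is always determined by at most three of the input points on its boundary.
The farthest pair is P_1–P_3 with squared distance 317. The circle on this segment as diameter has centre (1.5, -2) and r² = 317/4 = 79.25.
Check P_2: distance² to centre = 73.25 ≤ 79.25, so it lies inside.
All remaining points lie in this disk, and no smaller disk contains both endpoints, so this is the minimum enclosing circle.
Diameter = 2r = 2√(79.25) ≈ 17.80.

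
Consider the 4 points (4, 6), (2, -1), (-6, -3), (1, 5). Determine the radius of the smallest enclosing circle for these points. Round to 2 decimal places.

By Welzl's lemma the MEC is supported by two points (diametrically opposite) or three points (on a circumcircle).
The farthest pair is (4, 6)–(-6, -3) with squared distance 181. The circle on this segment as diameter has centre (-1, 1.5) and r² = 181/4 = 45.25.
Check (2, -1): distance² to centre = 15.25 ≤ 45.25, so it lies inside.
All remaining points lie in this disk, and no smaller disk contains both endpoints, so this is the minimum enclosing circle.
r = √(45.25) ≈ 6.73.

6.73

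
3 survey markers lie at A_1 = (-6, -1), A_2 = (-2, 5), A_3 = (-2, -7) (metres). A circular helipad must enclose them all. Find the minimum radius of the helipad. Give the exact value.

Side lengths²: A_1A_2² = 52, A_1A_3² = 52, A_2A_3² = 144.
Since A_2A_3² = 144 ≥ 52 + 52 = 104, the angle opposite A_2A_3 is not acute, so the smallest enclosing circle has A_2A_3 as diameter.
Centre = midpoint of A_2A_3 = (-2, -1), r² = 144/4 = 36.
r = √36 = 6.

6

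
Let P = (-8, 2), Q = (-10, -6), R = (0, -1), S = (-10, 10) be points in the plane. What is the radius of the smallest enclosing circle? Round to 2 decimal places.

8.31

The minimum enclosing circle of a finite set is fixed by two of the points (as a diameter) or three (as a circumcircle).
The minimum enclosing circle is determined by three boundary points: Q, R, S.
Their circumcentre is (-7.75, 2) with r² = 69.0625.
The farthest remaining point P is at distance² 0.0625 ≤ 69.0625.
r = √(69.0625) ≈ 8.31.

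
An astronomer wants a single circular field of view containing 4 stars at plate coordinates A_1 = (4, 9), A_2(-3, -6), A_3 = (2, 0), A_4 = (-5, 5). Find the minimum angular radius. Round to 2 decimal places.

8.28

The minimum enclosing circle of a finite set is fixed by two of the points (as a diameter) or three (as a circumcircle).
The farthest pair is A_1–A_2 with squared distance 274. The circle on this segment as diameter has centre (0.5, 1.5) and r² = 274/4 = 68.5.
Check A_3: distance² to centre = 4.5 ≤ 68.5, so it lies inside.
All remaining points lie in this disk, and no smaller disk contains both endpoints, so this is the minimum enclosing circle.
r = √(68.5) ≈ 8.28.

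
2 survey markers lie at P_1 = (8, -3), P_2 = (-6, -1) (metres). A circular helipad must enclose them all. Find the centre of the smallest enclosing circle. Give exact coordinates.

The smallest circle enclosing two points has them as diameter endpoints.
Centre = midpoint = (1, -2); r² = |P_1P_2|²/4 = 200/4 = 50.
Centre = (1, -2).

(1, -2)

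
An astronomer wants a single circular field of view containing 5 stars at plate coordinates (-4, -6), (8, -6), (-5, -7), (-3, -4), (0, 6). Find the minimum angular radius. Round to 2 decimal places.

7.99

By Welzl's lemma the MEC is supported by two points (diametrically opposite) or three points (on a circumcircle).
The minimum enclosing circle is determined by three boundary points: (8, -6), (-5, -7), (0, 6).
Their circumcentre is (47/41, -78/41) with r² = 107185/1681.
The farthest remaining point (-4, -6) is at distance² 72745/1681 ≤ 107185/1681.
r = √(107185/1681) ≈ 7.99.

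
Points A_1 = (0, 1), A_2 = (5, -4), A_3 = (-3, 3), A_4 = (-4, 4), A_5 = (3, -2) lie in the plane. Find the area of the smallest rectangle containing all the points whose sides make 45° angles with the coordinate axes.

In coordinates u = x + y, v = x − y the rectangle is axis-aligned; the map (x,y)→(u,v) scales areas by 2.
u-values: 1, 1, 0, 0, 1; range = 1 − 0 = 1.
v-values: -1, 9, -6, -8, 5; range = 9 − (-8) = 17.
Area = (1 × 17) / 2 = 8.5.

8.5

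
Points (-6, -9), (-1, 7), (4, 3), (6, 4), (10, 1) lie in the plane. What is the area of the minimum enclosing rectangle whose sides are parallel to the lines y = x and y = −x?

221

In coordinates u = x + y, v = x − y the rectangle is axis-aligned; the map (x,y)→(u,v) scales areas by 2.
u-values: -15, 6, 7, 10, 11; range = 11 − (-15) = 26.
v-values: 3, -8, 1, 2, 9; range = 9 − (-8) = 17.
Area = (26 × 17) / 2 = 221.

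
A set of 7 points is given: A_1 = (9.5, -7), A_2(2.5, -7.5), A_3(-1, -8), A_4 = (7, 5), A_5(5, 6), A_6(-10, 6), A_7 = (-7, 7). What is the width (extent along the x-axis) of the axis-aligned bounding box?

max x = 9.5, min x = -10, so width = 19.5.

19.5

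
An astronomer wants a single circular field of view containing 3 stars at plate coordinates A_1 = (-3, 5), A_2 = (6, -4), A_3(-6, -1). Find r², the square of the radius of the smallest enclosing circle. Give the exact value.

42.5

Side lengths²: A_1A_2² = 162, A_1A_3² = 45, A_2A_3² = 153.
Since A_1A_2² = 162 < 153 + 45 = 198, the triangle is acute, so the smallest enclosing circle is the circumcircle.
Circumcentre = (0.5, -0.5), r² = 42.5.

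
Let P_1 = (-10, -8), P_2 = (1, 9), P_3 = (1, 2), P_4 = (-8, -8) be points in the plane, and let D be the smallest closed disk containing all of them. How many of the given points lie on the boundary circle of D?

2

A smallest enclosing disk is always determined by at most three of the input points on its boundary.
The farthest pair is P_1–P_2 with squared distance 410. The circle on this segment as diameter has centre (-4.5, 0.5) and r² = 410/4 = 102.5.
Check P_3: distance² to centre = 32.5 ≤ 102.5, so it lies inside.
All remaining points lie in this disk, and no smaller disk contains both endpoints, so this is the minimum enclosing circle.
The points at distance exactly r from the centre are P_1, P_2 — 2 points.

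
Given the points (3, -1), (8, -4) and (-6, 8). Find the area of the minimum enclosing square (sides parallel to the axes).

The bounding box has width 14 and height 12.
An axis-aligned square enclosing the set must have side ≥ max(width, height).
So the minimum side is max(14, 12) = 14.
Area = 14² = 196.

196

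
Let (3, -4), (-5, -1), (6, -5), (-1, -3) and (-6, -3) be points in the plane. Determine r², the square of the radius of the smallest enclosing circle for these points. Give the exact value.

A smallest enclosing disk is always determined by at most three of the input points on its boundary.
The farthest pair is (6, -5)–(-6, -3) with squared distance 148. The circle on this segment as diameter has centre (0, -4) and r² = 148/4 = 37.
Check (3, -4): distance² to centre = 9 ≤ 37, so it lies inside.
All remaining points lie in this disk, and no smaller disk contains both endpoints, so this is the minimum enclosing circle.

37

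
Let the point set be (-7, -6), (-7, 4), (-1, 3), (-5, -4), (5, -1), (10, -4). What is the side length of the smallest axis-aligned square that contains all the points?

The bounding box has width 17 and height 10.
An axis-aligned square enclosing the set must have side ≥ max(width, height).
So the minimum side is max(17, 10) = 17.

17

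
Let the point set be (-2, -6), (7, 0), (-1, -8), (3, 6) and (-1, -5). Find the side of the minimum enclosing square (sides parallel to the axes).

The bounding box has width 9 and height 14.
An axis-aligned square enclosing the set must have side ≥ max(width, height).
So the minimum side is max(9, 14) = 14.

14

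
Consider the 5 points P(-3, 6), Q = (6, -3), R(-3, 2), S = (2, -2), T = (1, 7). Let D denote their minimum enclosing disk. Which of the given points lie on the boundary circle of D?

P, Q

A smallest enclosing disk is always determined by at most three of the input points on its boundary.
The farthest pair is P–Q with squared distance 162. The circle on this segment as diameter has centre (1.5, 1.5) and r² = 162/4 = 40.5.
Check R: distance² to centre = 20.5 ≤ 40.5, so it lies inside.
All remaining points lie in this disk, and no smaller disk contains both endpoints, so this is the minimum enclosing circle.
The points at distance exactly r from the centre are P, Q — 2 points.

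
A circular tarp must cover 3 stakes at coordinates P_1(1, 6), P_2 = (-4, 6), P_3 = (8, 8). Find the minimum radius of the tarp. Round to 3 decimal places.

6.083

Side lengths²: P_1P_2² = 25, P_1P_3² = 53, P_2P_3² = 148.
Since P_2P_3² = 148 ≥ 53 + 25 = 78, the angle opposite P_2P_3 is not acute, so the smallest enclosing circle has P_2P_3 as diameter.
Centre = midpoint of P_2P_3 = (2, 7), r² = 148/4 = 37.
r = √37 ≈ 6.083.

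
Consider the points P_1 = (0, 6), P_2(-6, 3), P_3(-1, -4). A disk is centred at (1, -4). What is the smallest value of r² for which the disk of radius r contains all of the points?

101

The required radius is the distance from (1, -4) to the farthest point.
Squared distances: 101, 98, 4.
Maximum is 101, attained at P_1.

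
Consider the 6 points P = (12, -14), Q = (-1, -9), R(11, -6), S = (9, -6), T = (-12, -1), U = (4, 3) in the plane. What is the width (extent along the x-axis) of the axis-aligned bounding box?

max x = 12, min x = -12, so width = 24.

24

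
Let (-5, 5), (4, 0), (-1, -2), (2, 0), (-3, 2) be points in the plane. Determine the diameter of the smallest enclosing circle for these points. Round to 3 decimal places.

10.296

The farthest pair is (-5, 5)–(4, 0) with squared distance 106. The circle on this segment as diameter has centre (-0.5, 2.5) and r² = 106/4 = 26.5.
Check (-1, -2): distance² to centre = 20.5 ≤ 26.5, so it lies inside.
All remaining points lie in this disk, and no smaller disk contains both endpoints, so this is the minimum enclosing circle.
Diameter = 2r = 2√(26.5) ≈ 10.296.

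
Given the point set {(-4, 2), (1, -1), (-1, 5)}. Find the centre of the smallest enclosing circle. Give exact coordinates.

(-0.75, 1.75)

Call the three points A, B, C in the order given.
Side lengths²: AB² = 34, AC² = 18, BC² = 40.
Since BC² = 40 < 34 + 18 = 52, the triangle is acute, so the smallest enclosing circle is the circumcircle.
Circumcentre = (-0.75, 1.75), r² = 10.625.
Centre = (-0.75, 1.75).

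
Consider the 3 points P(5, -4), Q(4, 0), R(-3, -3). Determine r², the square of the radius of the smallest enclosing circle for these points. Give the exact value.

32045/1922

Side lengths²: PQ² = 17, PR² = 65, QR² = 58.
Since PR² = 65 < 58 + 17 = 75, the triangle is acute, so the smallest enclosing circle is the circumcircle.
Circumcentre = (67/62, -177/62), r² = 32045/1922.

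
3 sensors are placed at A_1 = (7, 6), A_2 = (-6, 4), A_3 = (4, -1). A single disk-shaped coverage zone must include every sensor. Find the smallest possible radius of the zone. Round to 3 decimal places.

Side lengths²: A_1A_2² = 173, A_1A_3² = 58, A_2A_3² = 125.
Since A_1A_2² = 173 < 125 + 58 = 183, the triangle is acute, so the smallest enclosing circle is the circumcircle.
Circumcentre = (19/34, 157/34), r² = 25085/578.
r = √(25085/578) ≈ 6.588.

6.588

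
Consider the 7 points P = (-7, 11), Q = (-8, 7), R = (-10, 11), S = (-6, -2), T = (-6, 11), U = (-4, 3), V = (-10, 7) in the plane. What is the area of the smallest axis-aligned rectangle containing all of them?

x ranges over [-10, -4], width 6.
y ranges over [-2, 11], height 13.
Area = 6 × 13 = 78.

78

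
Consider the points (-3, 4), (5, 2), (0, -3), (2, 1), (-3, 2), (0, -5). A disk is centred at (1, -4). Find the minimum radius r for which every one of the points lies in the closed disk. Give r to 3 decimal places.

8.944

The required radius is the distance from (1, -4) to the farthest point.
Squared distances: 80, 52, 2, 26, 52, 2.
Maximum is 80, attained at (-3, 4).
r = √80 ≈ 8.944.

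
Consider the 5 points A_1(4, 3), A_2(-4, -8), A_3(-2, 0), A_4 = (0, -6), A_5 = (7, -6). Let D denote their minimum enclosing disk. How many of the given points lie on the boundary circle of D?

By Welzl's lemma the MEC is supported by two points (diametrically opposite) or three points (on a circumcircle).
The minimum enclosing circle is determined by three boundary points: A_1, A_2, A_5.
Their circumcentre is (11/14, -43/14) with r² = 4625/98.
The farthest remaining point A_3 is at distance² 1685/98 ≤ 4625/98.
The points at distance exactly r from the centre are A_1, A_2, A_5 — 3 points.

3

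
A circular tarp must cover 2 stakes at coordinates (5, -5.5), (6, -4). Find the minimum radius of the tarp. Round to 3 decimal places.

0.901

The smallest circle enclosing two points has them as diameter endpoints.
Centre = midpoint = (5.5, -4.75); r² = |(5, -5.5)−(6, -4)|²/4 = 3.25/4 = 0.8125.
r = √(0.8125) ≈ 0.901.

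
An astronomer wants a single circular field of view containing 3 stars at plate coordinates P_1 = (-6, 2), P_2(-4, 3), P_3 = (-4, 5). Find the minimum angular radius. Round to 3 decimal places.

Side lengths²: P_1P_2² = 5, P_1P_3² = 13, P_2P_3² = 4.
Since P_1P_3² = 13 ≥ 5 + 4 = 9, the angle opposite P_1P_3 is not acute, so the smallest enclosing circle has P_1P_3 as diameter.
Centre = midpoint of P_1P_3 = (-5, 3.5), r² = 13/4 = 3.25.
r = √(3.25) ≈ 1.803.

1.803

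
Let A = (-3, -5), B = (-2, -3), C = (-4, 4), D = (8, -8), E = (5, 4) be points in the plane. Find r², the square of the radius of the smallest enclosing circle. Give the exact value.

The farthest pair is C–D with squared distance 288. The circle on this segment as diameter has centre (2, -2) and r² = 288/4 = 72.
Check A: distance² to centre = 34 ≤ 72, so it lies inside.
All remaining points lie in this disk, and no smaller disk contains both endpoints, so this is the minimum enclosing circle.

72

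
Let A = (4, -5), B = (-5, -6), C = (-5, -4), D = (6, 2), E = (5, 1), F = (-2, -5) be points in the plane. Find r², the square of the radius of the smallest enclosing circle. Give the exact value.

46.25

A smallest enclosing disk is always determined by at most three of the input points on its boundary.
The farthest pair is B–D with squared distance 185. The circle on this segment as diameter has centre (0.5, -2) and r² = 185/4 = 46.25.
Check A: distance² to centre = 21.25 ≤ 46.25, so it lies inside.
All remaining points lie in this disk, and no smaller disk contains both endpoints, so this is the minimum enclosing circle.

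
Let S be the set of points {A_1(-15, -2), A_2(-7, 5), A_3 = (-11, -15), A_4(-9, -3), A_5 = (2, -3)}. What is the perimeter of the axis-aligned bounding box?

Width = max x − min x = 2 − (-15) = 17.
Height = max y − min y = 5 − (-15) = 20.
Perimeter = 2(17 + 20) = 74.

74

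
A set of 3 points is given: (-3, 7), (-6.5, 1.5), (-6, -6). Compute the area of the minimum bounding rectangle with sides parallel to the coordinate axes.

x ranges over [-6.5, -3], width 3.5.
y ranges over [-6, 7], height 13.
Area = 3.5 × 13 = 45.5.

45.5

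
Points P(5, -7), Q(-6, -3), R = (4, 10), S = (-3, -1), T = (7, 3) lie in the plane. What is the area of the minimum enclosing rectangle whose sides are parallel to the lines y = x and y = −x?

In coordinates u = x + y, v = x − y the rectangle is axis-aligned; the map (x,y)→(u,v) scales areas by 2.
u-values: -2, -9, 14, -4, 10; range = 14 − (-9) = 23.
v-values: 12, -3, -6, -2, 4; range = 12 − (-6) = 18.
Area = (23 × 18) / 2 = 207.

207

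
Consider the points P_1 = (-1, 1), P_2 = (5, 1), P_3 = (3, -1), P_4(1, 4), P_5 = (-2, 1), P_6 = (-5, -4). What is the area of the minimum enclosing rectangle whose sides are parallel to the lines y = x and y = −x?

In coordinates u = x + y, v = x − y the rectangle is axis-aligned; the map (x,y)→(u,v) scales areas by 2.
u-values: 0, 6, 2, 5, -1, -9; range = 6 − (-9) = 15.
v-values: -2, 4, 4, -3, -3, -1; range = 4 − (-3) = 7.
Area = (15 × 7) / 2 = 52.5.

52.5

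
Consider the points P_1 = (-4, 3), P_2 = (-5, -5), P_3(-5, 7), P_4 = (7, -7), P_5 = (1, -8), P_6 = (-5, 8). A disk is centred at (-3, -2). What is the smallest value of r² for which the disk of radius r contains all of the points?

The required radius is the distance from (-3, -2) to the farthest point.
Squared distances: 26, 13, 85, 125, 52, 104.
Maximum is 125, attained at P_4.

125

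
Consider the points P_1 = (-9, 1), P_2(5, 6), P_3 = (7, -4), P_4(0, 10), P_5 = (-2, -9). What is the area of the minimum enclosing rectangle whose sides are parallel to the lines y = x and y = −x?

231

In coordinates u = x + y, v = x − y the rectangle is axis-aligned; the map (x,y)→(u,v) scales areas by 2.
u-values: -8, 11, 3, 10, -11; range = 11 − (-11) = 22.
v-values: -10, -1, 11, -10, 7; range = 11 − (-10) = 21.
Area = (22 × 21) / 2 = 231.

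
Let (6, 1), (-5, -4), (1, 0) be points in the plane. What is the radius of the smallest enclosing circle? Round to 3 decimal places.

Call the three points A, B, C in the order given.
Side lengths²: AB² = 146, AC² = 26, BC² = 52.
Since AB² = 146 ≥ 52 + 26 = 78, the angle opposite AB is not acute, so the smallest enclosing circle has AB as diameter.
Centre = midpoint of AB = (0.5, -1.5), r² = 146/4 = 36.5.
r = √(36.5) ≈ 6.042.

6.042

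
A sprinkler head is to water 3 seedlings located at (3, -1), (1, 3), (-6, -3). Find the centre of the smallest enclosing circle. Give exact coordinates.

Call the three points A, B, C in the order given.
Side lengths²: AB² = 20, AC² = 85, BC² = 85.
Since BC² = 85 < 85 + 20 = 105, the triangle is acute, so the smallest enclosing circle is the circumcircle.
Circumcentre = (-1.75, -0.875), r² = 22.578125.
Centre = (-1.75, -0.875).

(-1.75, -0.875)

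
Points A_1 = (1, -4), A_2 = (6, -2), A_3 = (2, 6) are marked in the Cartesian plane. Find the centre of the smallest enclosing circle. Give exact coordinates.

Side lengths²: A_1A_2² = 29, A_1A_3² = 101, A_2A_3² = 80.
Since A_1A_3² = 101 < 80 + 29 = 109, the triangle is acute, so the smallest enclosing circle is the circumcircle.
Circumcentre = (23/12, 23/24), r² = 14645/576.
Centre = (23/12, 23/24).

(23/12, 23/24)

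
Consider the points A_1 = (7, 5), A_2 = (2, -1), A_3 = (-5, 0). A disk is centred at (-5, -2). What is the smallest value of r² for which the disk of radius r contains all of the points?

The required radius is the distance from (-5, -2) to the farthest point.
Squared distances: 193, 50, 4.
Maximum is 193, attained at A_1.

193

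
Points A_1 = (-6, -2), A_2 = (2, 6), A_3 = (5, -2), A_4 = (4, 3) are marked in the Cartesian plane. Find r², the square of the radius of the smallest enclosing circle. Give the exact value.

By Welzl's lemma the MEC is supported by two points (diametrically opposite) or three points (on a circumcircle).
The minimum enclosing circle is determined by three boundary points: A_1, A_2, A_3.
Their circumcentre is (-0.5, 0.5) with r² = 36.5.
The farthest remaining point A_4 is at distance² 26.5 ≤ 36.5.

36.5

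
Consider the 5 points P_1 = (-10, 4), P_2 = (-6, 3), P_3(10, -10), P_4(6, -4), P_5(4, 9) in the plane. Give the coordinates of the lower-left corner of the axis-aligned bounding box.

(-10, -10)

x-range [-10, 10], y-range [-10, 9].
The lower-left corner is (-10, -10).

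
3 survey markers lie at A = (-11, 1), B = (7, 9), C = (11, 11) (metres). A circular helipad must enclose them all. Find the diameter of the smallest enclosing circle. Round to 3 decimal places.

Side lengths²: AB² = 388, AC² = 584, BC² = 20.
Since AC² = 584 ≥ 388 + 20 = 408, the angle opposite AC is not acute, so the smallest enclosing circle has AC as diameter.
Centre = midpoint of AC = (0, 6), r² = 584/4 = 146.
Diameter = 2r = 2√146 ≈ 24.166.

24.166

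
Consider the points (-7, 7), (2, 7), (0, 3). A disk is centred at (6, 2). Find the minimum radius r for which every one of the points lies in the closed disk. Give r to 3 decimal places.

The required radius is the distance from (6, 2) to the farthest point.
Squared distances: 194, 41, 37.
Maximum is 194, attained at (-7, 7).
r = √194 ≈ 13.928.

13.928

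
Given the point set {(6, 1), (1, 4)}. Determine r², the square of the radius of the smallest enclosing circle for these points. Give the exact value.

The smallest circle enclosing two points has them as diameter endpoints.
Centre = midpoint = (3.5, 2.5); r² = |(6, 1)−(1, 4)|²/4 = 34/4 = 8.5.

8.5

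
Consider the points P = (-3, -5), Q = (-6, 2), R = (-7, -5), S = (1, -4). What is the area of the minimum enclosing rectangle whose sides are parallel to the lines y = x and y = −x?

58.5

In coordinates u = x + y, v = x − y the rectangle is axis-aligned; the map (x,y)→(u,v) scales areas by 2.
u-values: -8, -4, -12, -3; range = -3 − (-12) = 9.
v-values: 2, -8, -2, 5; range = 5 − (-8) = 13.
Area = (9 × 13) / 2 = 58.5.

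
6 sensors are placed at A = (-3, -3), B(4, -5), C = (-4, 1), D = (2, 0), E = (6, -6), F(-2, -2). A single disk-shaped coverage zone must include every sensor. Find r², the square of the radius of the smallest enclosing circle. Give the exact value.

A smallest enclosing disk is always determined by at most three of the input points on its boundary.
The farthest pair is C–E with squared distance 149. The circle on this segment as diameter has centre (1, -2.5) and r² = 149/4 = 37.25.
Check A: distance² to centre = 16.25 ≤ 37.25, so it lies inside.
All remaining points lie in this disk, and no smaller disk contains both endpoints, so this is the minimum enclosing circle.

37.25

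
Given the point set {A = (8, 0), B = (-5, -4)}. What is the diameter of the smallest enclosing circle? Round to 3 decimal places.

13.601

The smallest circle enclosing two points has them as diameter endpoints.
Centre = midpoint = (1.5, -2); r² = |AB|²/4 = 185/4 = 46.25.
Diameter = 2r = 2√(46.25) ≈ 13.601.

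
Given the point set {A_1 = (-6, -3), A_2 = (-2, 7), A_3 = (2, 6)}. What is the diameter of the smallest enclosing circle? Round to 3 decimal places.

12.042

Side lengths²: A_1A_2² = 116, A_1A_3² = 145, A_2A_3² = 17.
Since A_1A_3² = 145 ≥ 116 + 17 = 133, the angle opposite A_1A_3 is not acute, so the smallest enclosing circle has A_1A_3 as diameter.
Centre = midpoint of A_1A_3 = (-2, 1.5), r² = 145/4 = 36.25.
Diameter = 2r = 2√(36.25) ≈ 12.042.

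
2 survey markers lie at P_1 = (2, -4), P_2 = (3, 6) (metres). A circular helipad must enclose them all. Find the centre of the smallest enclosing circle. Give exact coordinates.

The smallest circle enclosing two points has them as diameter endpoints.
Centre = midpoint = (2.5, 1); r² = |P_1P_2|²/4 = 101/4 = 25.25.
Centre = (2.5, 1).

(2.5, 1)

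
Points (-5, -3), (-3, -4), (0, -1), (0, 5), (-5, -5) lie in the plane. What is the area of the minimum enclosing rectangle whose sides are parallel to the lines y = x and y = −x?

45

In coordinates u = x + y, v = x − y the rectangle is axis-aligned; the map (x,y)→(u,v) scales areas by 2.
u-values: -8, -7, -1, 5, -10; range = 5 − (-10) = 15.
v-values: -2, 1, 1, -5, 0; range = 1 − (-5) = 6.
Area = (15 × 6) / 2 = 45.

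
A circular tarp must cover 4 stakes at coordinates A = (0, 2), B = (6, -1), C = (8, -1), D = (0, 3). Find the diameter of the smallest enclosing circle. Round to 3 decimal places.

8.944

The minimum enclosing circle of a finite set is fixed by two of the points (as a diameter) or three (as a circumcircle).
The farthest pair is C–D with squared distance 80. The circle on this segment as diameter has centre (4, 1) and r² = 80/4 = 20.
Check A: distance² to centre = 17 ≤ 20, so it lies inside.
All remaining points lie in this disk, and no smaller disk contains both endpoints, so this is the minimum enclosing circle.
Diameter = 2r = 2√20 ≈ 8.944.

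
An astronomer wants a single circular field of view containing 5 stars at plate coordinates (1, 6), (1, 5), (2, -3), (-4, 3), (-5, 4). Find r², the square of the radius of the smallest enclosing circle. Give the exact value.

25.625

A smallest enclosing disk is always determined by at most three of the input points on its boundary.
The minimum enclosing circle is determined by three boundary points: (1, 6), (2, -3), (-5, 4).
Their circumcentre is (-0.75, 1.25) with r² = 25.625.
The farthest remaining point (1, 5) is at distance² 17.125 ≤ 25.625.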